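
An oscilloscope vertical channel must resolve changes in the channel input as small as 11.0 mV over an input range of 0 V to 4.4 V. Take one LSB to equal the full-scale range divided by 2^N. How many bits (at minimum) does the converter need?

V_FS = 4.4 V.
Levels needed ≥ 4.4/11.0 mV = 400.0. 2^9 = 512 suffices, so N_min = 9.

9 bits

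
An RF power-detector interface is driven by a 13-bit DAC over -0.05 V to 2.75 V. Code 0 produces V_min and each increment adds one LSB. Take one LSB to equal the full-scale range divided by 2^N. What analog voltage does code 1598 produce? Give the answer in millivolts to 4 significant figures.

496.2 mV

Span: 2.75 V − (-0.05 V) = 2.8 V. LSB = 2.8 V / 2^13.
V_out = V_min + code × LSB = -0.05 V + 1598 × 2.8 V / 8192
      = -0.05 V + 0.546191 V = 0.496191 V.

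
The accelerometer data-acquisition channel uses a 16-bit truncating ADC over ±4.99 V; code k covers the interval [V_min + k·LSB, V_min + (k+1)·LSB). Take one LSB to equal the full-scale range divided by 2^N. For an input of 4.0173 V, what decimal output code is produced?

59148

Full-scale range = 4.99 V − (-4.99 V) = 9.98 V. LSB = 9.98 V / 2^16 ≈ 152.3 µV.
(V_in − V_min) × 2^16/range = (4.0173 − (-4.99)) × 65536/9.98 = 59148.538.
Floor → code = 59148.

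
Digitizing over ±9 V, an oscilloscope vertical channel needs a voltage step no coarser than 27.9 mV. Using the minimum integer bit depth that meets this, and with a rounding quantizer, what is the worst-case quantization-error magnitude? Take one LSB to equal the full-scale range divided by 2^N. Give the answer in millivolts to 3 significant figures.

8.79 mV

The full-scale span is 9 − (-9) = 18 V.
Levels needed ≥ 18/27.9 mV = 645.2. 2^10 = 1024 suffices, so N_min = 10.
One LSB is 18 V / 1024 = 17.578 mV.
|e|_max = LSB/2 = 8.79 mV.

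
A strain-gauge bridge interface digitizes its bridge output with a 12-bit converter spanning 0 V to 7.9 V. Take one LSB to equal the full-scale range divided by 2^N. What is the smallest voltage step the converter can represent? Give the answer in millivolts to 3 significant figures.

1.93 mV

Range is 7.9 V.
There are 2^12 = 4096 steps.
Step size = 7.9/4096 V = 1.93 mV.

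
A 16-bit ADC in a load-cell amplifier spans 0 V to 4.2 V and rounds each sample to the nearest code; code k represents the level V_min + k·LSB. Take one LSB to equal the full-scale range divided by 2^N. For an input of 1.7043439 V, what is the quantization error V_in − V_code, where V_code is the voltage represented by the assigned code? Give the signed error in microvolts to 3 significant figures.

V_FS = 4.2 V. LSB = 4.2 V / 2^16 ≈ 64.09 µV.
Position in LSBs: (1.7043439 − (0)) × 65536/4.2 = 26594.2576; rounding gives k = 26594.
Reconstructed level: 0 + 26594 × 4.2/65536 V = 1.7043273926 V.
Error = V_in − V_code = 1.7043439 − (1.7043273926) = +16.5 µV.

+16.5 µV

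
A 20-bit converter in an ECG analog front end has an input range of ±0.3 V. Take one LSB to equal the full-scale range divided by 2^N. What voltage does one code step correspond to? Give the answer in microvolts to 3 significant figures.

The full-scale span is 0.3 − (-0.3) = 0.6 V.
There are 2^20 = 1048576 steps.
LSB = 0.6 V ÷ 2^20 = 0.6/1048576 V = 0.572 µV.

0.572 µV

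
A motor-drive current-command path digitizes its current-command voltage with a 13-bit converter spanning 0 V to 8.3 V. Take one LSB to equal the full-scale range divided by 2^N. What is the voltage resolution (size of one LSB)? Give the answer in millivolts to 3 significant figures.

Span = 8.3 V.
2^13 = 8192 levels.
One LSB is 8.3 V / 8192 = 1.01 mV.

1.01 mV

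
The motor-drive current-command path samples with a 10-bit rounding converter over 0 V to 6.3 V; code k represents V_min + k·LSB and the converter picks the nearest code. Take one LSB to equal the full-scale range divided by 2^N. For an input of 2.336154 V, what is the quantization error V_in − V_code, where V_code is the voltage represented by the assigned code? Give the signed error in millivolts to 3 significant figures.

Span = 6.3 V. LSB = 6.3 V / 2^10 ≈ 6.152 mV.
Position in LSBs: (2.336154 − (0)) × 1024/6.3 = 379.7177; rounding gives k = 380.
V_code = V_min + k × range/2^10 = 0 + 380 × 6.3/1024 = 2.337890625 V.
e = 2.336154 − (2.337890625) = −1.74 mV.

−1.74 mV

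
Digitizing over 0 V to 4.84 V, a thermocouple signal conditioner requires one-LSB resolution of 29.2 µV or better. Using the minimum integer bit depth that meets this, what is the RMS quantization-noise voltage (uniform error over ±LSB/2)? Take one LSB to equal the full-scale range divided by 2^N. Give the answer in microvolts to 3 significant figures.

5.33 µV

V_FS = 4.84 V.
Need 2^N ≥ 4.84 V / 29.2 µV = 165800 → N_min = 18.
LSB = 4.84 V ÷ 2^18 = 4.84/262144 V = 18.463 µV.
RMS noise = LSB/√12 = 5.33 µV.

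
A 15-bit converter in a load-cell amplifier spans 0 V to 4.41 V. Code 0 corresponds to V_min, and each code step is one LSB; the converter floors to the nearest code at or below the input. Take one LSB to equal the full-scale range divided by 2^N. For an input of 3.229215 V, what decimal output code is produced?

V_FS = 4.41 V. LSB = 4.41 V / 2^15 ≈ 134.6 µV.
(V_in − V_min) × 2^15/range = (3.229215 − (0)) × 32768/4.41 = 23994.312.
Floor → code = 23994.

23994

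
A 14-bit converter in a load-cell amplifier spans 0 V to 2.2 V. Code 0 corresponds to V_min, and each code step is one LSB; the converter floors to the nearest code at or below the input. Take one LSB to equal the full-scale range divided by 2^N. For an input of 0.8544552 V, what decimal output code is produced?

6363

Full-scale range = 2.2 V. LSB = 2.2 V / 2^14 ≈ 134.3 µV.
V_in − V_min = 0.8544552 − (0) = 0.8544552 V.
Divide by LSB: 0.8544552 × 16384/2.2 = 6363.3609.
Truncating gives code 6363.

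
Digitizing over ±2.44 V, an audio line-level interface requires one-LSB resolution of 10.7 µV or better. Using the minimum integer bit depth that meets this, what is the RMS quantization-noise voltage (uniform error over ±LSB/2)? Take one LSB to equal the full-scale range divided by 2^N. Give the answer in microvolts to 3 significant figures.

The full-scale span is 2.44 − (-2.44) = 4.88 V.
Need 2^N ≥ 4.88 V / 10.7 µV = 456100 → N_min = 19.
One LSB is 4.88 V / 524288 = 9.3079 µV.
σ_q = LSB/√12 = 9.3079 µV/3.4641 = 2.69 µV.

2.69 µV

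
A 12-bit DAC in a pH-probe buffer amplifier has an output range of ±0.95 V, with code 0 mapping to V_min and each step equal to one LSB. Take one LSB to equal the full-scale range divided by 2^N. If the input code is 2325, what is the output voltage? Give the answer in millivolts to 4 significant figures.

Span: 0.95 V − (-0.95 V) = 1.9 V. LSB = 1.9 V / 2^12.
V_out = V_min + code × LSB = -0.95 V + 2325 × 1.9 V / 4096
      = -0.95 V + 1.07849 V = 0.128491 V.

128.5 mV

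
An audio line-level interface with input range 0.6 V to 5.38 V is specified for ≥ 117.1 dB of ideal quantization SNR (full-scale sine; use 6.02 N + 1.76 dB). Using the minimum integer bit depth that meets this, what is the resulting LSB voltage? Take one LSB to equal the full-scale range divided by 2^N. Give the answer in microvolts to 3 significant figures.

Full-scale range = 5.38 V − (0.6 V) = 4.78 V.
N ≥ (117.1 − 1.76)/6.02 = 19.159 → N_min = 20.
One LSB is 4.78 V / 1048576 = 4.56 µV.

4.56 µV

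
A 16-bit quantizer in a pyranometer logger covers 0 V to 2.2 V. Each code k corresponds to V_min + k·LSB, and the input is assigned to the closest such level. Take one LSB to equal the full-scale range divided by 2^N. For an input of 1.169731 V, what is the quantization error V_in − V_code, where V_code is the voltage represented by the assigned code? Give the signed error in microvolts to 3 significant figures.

Full-scale range = 2.2 V. LSB = 2.2 V / 2^16 ≈ 33.57 µV.
(1.169731 − (0)) / LSB = 1.169731 × 65536/2.2 = 34845.2231. Nearest integer: k = 34845.
Reconstructed level: 0 + 34845 × 2.2/65536 V = 1.1697235107 V.
e = 1.169731 − (1.1697235107) = +7.49 µV.

+7.49 µV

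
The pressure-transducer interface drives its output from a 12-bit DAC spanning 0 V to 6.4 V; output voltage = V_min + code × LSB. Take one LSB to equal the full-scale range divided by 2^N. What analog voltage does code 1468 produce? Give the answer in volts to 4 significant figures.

V_FS = 6.4 V. LSB = 6.4 V / 2^12.
Output = V_min + (1468/4096) × range = 0 + 0.358398 × 6.4 V
      = 0 V + 2.29375 V = 2.29375 V.

2.294 V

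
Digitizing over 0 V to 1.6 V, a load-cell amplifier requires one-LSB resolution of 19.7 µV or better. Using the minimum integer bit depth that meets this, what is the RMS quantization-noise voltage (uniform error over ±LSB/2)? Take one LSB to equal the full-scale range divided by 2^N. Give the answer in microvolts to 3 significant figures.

3.52 µV

Full-scale range = 1.6 V.
1.6 V / 19.7 µV = 81220. Since 2^16 = 65536 and 2^17 = 131072, N = 17.
Step size = 1.6/131072 V = 12.207 µV.
σ_q = LSB/√12 = 12.207 µV/3.4641 = 3.52 µV.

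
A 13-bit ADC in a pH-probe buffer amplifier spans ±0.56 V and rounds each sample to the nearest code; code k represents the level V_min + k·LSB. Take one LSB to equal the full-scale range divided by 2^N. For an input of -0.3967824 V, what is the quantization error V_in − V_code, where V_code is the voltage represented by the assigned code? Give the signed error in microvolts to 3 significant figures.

Range = 0.56 − (-0.56) = 1.12 V. LSB = 1.12 V / 2^13 ≈ 136.7 µV.
(V_in − V_min)/LSB = (-0.3967824 − (-0.56)) × 8192/1.12 = 1193.8202 → nearest code k = 1194.
Reconstructed level: -0.56 + 1194 × 1.12/8192 V = -0.3967578125 V.
V_in − V_code = -0.3967824 − (-0.3967578125) = −24.6 µV.

−24.6 µV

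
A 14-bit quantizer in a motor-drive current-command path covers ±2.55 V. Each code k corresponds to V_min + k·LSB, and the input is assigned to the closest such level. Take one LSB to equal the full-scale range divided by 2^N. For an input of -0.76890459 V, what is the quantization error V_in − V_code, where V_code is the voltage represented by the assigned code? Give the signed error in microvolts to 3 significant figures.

−44.7 µV

The full-scale span is 2.55 − (-2.55) = 5.1 V. LSB = 5.1 V / 2^14 ≈ 311.3 µV.
Position in LSBs: (-0.76890459 − (-2.55)) × 16384/5.1 = 5721.8563; rounding gives k = 5722.
Reconstructed level: -2.55 + 5722 × 5.1/16384 V = -0.76885986328 V.
V_in − V_code = -0.76890459 − (-0.76885986328) = −44.7 µV.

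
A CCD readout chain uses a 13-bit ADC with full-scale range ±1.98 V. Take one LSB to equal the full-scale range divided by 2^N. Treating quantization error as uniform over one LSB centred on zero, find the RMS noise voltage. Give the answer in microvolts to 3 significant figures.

140 µV

Range = 1.98 − (-1.98) = 3.96 V.
LSB = 3.96 V / 2^13 = 483.40 µV.
RMS of a uniform error over width LSB is LSB/√12 = 140 µV.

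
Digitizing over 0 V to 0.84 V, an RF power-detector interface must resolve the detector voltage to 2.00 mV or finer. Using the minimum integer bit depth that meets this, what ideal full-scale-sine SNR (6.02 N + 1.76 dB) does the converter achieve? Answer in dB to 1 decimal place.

55.9 dB

Range is 0.84 V.
Levels needed ≥ 0.84/2.00 mV = 420.0. 2^9 = 512 suffices, so N_min = 9.
Ideal SNR at N = 9: 6.02·9 + 1.76 = 55.9 dB.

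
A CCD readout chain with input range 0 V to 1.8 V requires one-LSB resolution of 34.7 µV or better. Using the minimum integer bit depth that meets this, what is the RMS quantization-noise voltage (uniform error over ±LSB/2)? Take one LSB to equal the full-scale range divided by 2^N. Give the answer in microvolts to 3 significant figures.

Span = 1.8 V.
Levels needed ≥ 1.8/34.7 µV = 51870. 2^16 = 65536 suffices, so N_min = 16.
LSB = 1.8 V / 2^16 = 27.466 µV.
RMS noise = LSB/√12 = 7.93 µV.

7.93 µV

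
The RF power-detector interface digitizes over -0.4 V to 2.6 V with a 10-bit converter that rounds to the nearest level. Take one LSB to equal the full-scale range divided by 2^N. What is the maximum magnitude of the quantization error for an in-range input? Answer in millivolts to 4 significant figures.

1.465 mV

Full-scale range = 2.6 V − (-0.4 V) = 3 V.
One LSB is 3 V / 1024 = 2.92969 mV.
A rounding quantizer has |error| ≤ LSB/2 = 1.465 mV.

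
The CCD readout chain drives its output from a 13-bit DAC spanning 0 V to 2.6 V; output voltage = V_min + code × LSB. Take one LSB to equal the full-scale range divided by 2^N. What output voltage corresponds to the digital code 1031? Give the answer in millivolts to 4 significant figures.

V_FS = 2.6 V. LSB = 2.6 V / 2^13.
V_out = 0 + 1031 × (2.6/8192) V
      = 0 + 0.327222 = 0.327222 V.

327.2 mV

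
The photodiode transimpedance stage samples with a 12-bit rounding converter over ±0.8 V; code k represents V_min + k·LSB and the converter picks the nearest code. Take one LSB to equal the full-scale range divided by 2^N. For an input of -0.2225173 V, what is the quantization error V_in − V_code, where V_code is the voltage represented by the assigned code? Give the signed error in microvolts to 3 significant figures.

+139 µV

The full-scale span is 0.8 − (-0.8) = 1.6 V. LSB = 1.6 V / 2^12 ≈ 390.6 µV.
(V_in − V_min)/LSB = (-0.2225173 − (-0.8)) × 4096/1.6 = 1478.3557 → nearest code k = 1478.
Reconstructed level: -0.8 + 1478 × 1.6/4096 V = -0.2226562500 V.
e = -0.2225173 − (-0.2226562500) = +139 µV.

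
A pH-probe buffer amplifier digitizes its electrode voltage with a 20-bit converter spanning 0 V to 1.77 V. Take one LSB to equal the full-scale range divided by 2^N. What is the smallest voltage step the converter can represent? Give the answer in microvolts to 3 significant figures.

1.69 µV

Span = 1.77 V.
2^20 = 1048576 levels.
LSB = 1.77 V / 2^20 = 1.69 µV.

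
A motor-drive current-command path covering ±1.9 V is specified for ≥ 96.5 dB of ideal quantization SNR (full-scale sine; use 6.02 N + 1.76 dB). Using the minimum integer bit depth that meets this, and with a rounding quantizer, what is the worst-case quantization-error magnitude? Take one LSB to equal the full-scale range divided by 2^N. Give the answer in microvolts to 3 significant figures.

29.0 µV

Full-scale range = 1.9 V − (-1.9 V) = 3.8 V.
N ≥ (96.5 − 1.76)/6.02 = 15.738 → N_min = 16.
Step size = 3.8/65536 V = 57.983 µV.
Max error for round-to-nearest is LSB/2 = 29.0 µV.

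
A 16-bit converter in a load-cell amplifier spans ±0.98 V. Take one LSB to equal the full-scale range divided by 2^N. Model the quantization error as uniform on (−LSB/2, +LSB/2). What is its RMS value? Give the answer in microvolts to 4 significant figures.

The full-scale span is 0.98 − (-0.98) = 1.96 V.
LSB = 1.96 V ÷ 2^16 = 1.96/65536 V = 29.9072 µV.
σ_q = LSB/√12 = 29.9072 µV/3.4641 = 8.633 µV.

8.633 µV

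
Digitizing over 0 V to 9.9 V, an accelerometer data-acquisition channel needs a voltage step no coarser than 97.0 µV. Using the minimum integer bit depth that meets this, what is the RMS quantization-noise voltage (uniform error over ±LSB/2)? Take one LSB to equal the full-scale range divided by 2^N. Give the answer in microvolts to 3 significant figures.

21.8 µV

Span = 9.9 V.
Required number of levels: 9.9/97.0 µV = 102060; smallest N with 2^N ≥ that is 17.
One LSB is 9.9 V / 131072 = 75.531 µV.
RMS noise = LSB/√12 = 21.8 µV.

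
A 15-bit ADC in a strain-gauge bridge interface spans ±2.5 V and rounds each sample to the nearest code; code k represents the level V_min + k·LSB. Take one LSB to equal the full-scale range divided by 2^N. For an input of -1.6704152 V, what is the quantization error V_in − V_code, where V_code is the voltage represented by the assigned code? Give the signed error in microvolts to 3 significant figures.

The full-scale span is 2.5 − (-2.5) = 5 V. LSB = 5 V / 2^15 ≈ 152.6 µV.
(V_in − V_min)/LSB = (-1.6704152 − (-2.5)) × 32768/5 = 5436.7669 → nearest code k = 5437.
V_code = V_min + k × range/2^15 = -2.5 + 5437 × 5/32768 = -1.6703796387 V.
V_in − V_code = -1.6704152 − (-1.6703796387) = −35.6 µV.

−35.6 µV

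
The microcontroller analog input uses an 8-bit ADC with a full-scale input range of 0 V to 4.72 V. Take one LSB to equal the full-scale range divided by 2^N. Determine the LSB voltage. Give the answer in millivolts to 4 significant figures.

18.44 mV

Full-scale range = 4.72 V.
There are 2^8 = 256 steps.
Step size = 4.72/256 V = 18.44 mV.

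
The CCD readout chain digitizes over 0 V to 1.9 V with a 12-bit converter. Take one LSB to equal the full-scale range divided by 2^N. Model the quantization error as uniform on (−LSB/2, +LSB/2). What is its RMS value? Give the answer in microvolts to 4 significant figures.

133.9 µV

Range is 1.9 V.
LSB = 1.9 V ÷ 2^12 = 1.9/4096 V = 463.867 µV.
σ_q = LSB/√12 = 463.867 µV/3.4641 = 133.9 µV.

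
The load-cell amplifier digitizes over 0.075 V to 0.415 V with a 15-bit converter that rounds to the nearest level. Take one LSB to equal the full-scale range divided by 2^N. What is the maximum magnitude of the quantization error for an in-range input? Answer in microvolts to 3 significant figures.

5.19 µV

Span: 0.415 V − (0.075 V) = 0.34 V.
Step size = 0.34/32768 V = 10.376 µV.
A rounding quantizer has |error| ≤ LSB/2 = 5.19 µV.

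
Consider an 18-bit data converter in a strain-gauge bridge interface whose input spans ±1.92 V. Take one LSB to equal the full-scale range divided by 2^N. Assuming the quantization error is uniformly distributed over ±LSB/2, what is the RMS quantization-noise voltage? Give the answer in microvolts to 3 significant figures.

4.23 µV

Range = 1.92 − (-1.92) = 3.84 V.
LSB = 3.84 V / 2^18 = 14.648 µV.
V_rms = LSB/√12 = 14.648 µV / √12 = 4.23 µV.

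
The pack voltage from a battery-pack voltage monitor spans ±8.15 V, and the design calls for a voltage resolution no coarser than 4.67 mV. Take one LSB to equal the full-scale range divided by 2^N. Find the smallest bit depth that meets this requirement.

Span: 8.15 V − (-8.15 V) = 16.3 V.
Levels needed ≥ 16.3/4.67 mV = 3490. 2^12 = 4096 suffices, so N_min = 12.

12 bits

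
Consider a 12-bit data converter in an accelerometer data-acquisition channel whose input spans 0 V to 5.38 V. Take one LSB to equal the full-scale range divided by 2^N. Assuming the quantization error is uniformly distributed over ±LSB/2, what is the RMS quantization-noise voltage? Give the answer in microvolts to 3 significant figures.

V_FS = 5.38 V.
LSB = 5.38 V ÷ 2^12 = 5.38/4096 V = 1.3135 mV.
For a uniform distribution on [−LSB/2, +LSB/2], V_rms = LSB/√12 = 1.3135 mV/3.4641 = 379 µV.

379 µV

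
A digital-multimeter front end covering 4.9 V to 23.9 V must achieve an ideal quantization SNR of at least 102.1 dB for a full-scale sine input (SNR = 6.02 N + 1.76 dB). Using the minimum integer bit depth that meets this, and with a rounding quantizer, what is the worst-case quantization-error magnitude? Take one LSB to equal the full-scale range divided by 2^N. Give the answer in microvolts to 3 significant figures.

72.5 µV

Span: 23.9 V − (4.9 V) = 19 V.
Solving 6.02 N ≥ 102.1 − 1.76: N ≥ 16.668. Round up → N = 17.
Step size = 19/131072 V = 144.96 µV.
Half an LSB is 72.5 µV.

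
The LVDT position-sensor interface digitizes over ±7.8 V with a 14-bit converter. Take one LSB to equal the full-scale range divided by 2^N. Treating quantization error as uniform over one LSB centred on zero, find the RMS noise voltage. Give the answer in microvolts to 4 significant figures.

The full-scale span is 7.8 − (-7.8) = 15.6 V.
LSB = 15.6 V ÷ 2^14 = 15.6/16384 V = 0.952148 mV.
For a uniform distribution on [−LSB/2, +LSB/2], V_rms = LSB/√12 = 0.952148 mV/3.4641 = 274.9 µV.

274.9 µV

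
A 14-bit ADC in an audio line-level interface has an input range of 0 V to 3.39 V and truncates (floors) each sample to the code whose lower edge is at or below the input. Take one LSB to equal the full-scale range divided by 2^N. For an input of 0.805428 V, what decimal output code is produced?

3892

Range is 3.39 V. LSB = 3.39 V / 2^14 ≈ 206.9 µV.
code = ⌊(V_in − V_min)/LSB⌋ = ⌊(V_in − V_min) × 2^14 / range⌋
     = ⌊(0.805428 − (0)) × 16384 / 3.39⌋ = ⌊0.805428 × 16384/3.39⌋
     = ⌊3892.664⌋ = 3892.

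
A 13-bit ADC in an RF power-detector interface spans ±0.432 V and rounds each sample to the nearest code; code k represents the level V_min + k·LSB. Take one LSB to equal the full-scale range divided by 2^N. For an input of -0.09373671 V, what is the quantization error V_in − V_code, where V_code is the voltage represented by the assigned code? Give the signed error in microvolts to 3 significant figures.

Full-scale range = 0.432 V − (-0.432 V) = 0.864 V. LSB = 0.864 V / 2^13 ≈ 105.5 µV.
(-0.09373671 − (-0.432)) / LSB = 0.33826329 × 8192/0.864 = 3207.2371. Nearest integer: k = 3207.
Reconstructed level: -0.432 + 3207 × 0.864/8192 V = -0.09376171875 V.
Error = V_in − V_code = -0.09373671 − (-0.09376171875) = +25.0 µV.

+25.0 µV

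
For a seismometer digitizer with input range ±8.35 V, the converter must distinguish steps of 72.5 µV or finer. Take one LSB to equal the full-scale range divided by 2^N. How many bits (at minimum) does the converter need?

The full-scale span is 8.35 − (-8.35) = 16.7 V.
Need 2^N ≥ 16.7 V / 72.5 µV = 230300 → N_min = 18.

18 bits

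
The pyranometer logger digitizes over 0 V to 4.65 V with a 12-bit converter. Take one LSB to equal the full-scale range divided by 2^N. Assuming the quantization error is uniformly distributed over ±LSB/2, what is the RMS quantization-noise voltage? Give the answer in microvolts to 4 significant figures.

Full-scale range = 4.65 V.
LSB = 4.65 V / 2^12 = 1.13525 mV.
For a uniform distribution on [−LSB/2, +LSB/2], V_rms = LSB/√12 = 1.13525 mV/3.4641 = 327.7 µV.

327.7 µV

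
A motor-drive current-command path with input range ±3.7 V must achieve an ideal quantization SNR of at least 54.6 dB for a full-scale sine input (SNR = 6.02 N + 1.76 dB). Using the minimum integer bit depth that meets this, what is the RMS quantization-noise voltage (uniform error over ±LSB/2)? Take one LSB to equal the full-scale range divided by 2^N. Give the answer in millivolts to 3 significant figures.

Full-scale range = 3.7 V − (-3.7 V) = 7.4 V.
6.02 N + 1.76 ≥ 54.6 gives N ≥ 8.777, so the minimum integer is 9.
LSB = 7.4 V ÷ 2^9 = 7.4/512 V = 14.453 mV.
V_rms = LSB/√12 = 4.17 mV.

4.17 mV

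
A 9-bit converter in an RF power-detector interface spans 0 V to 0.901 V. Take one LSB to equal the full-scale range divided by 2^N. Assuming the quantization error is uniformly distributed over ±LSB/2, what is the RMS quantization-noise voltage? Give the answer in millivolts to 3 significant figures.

0.508 mV

Range is 0.901 V.
One LSB is 0.901 V / 512 = 1.7598 mV.
V_rms = LSB/√12 = 1.7598 mV / √12 = 0.508 mV.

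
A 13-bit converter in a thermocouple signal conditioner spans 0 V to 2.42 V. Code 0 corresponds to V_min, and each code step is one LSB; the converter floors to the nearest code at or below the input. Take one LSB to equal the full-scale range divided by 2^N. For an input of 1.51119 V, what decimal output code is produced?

5115

Span = 2.42 V. LSB = 2.42 V / 2^13 ≈ 295.4 µV.
V_in − V_min = 1.51119 − (0) = 1.51119 V.
Divide by LSB: 1.51119 × 8192/2.42 = 5115.5655.
Truncating gives code 5115.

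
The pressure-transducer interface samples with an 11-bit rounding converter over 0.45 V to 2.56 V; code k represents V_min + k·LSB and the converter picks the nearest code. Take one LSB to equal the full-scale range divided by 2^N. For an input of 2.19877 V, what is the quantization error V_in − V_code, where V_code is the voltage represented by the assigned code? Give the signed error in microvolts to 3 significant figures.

Full-scale range = 2.56 V − (0.45 V) = 2.11 V. LSB = 2.11 V / 2^11 ≈ 1.030 mV.
(V_in − V_min)/LSB = (2.19877 − (0.45)) × 2048/2.11 = 1697.3843 → nearest code k = 1697.
V_code = 0.45 + (1697/2048) × 2.11 = 2.198374023 V.
V_in − V_code = 2.19877 − (2.198374023) = +396 µV.

+396 µV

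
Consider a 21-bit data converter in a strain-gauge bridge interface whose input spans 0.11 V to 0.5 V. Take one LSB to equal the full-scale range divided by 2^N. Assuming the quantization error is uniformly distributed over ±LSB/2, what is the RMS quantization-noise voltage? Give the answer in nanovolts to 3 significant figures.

53.7 nV

Span: 0.5 V − (0.11 V) = 0.39 V.
LSB = 0.39 V / 2^21 = 185.97 nV.
V_rms = LSB/√12 = 185.97 nV / √12 = 53.7 nV.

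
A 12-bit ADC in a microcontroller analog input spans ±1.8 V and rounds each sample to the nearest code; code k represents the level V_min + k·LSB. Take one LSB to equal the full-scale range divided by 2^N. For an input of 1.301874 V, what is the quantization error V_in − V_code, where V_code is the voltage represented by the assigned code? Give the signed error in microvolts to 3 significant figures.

Full-scale range = 1.8 V − (-1.8 V) = 3.6 V. LSB = 3.6 V / 2^12 ≈ 0.8789 mV.
(V_in − V_min)/LSB = (1.301874 − (-1.8)) × 4096/3.6 = 3529.2433 → nearest code k = 3529.
V_code = V_min + k × range/2^12 = -1.8 + 3529 × 3.6/4096 = 1.301660156 V.
e = 1.301874 − (1.301660156) = +214 µV.

+214 µV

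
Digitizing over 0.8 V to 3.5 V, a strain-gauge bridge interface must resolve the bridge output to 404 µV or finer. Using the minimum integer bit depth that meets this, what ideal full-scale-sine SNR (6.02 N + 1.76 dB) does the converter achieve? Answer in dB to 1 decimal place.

Span: 3.5 V − (0.8 V) = 2.7 V.
Need 2^N ≥ 2.7 V / 404 µV = 6683 → N_min = 13.
SNR = 6.02 × 13 + 1.76 = 80.02 dB.

80.0 dB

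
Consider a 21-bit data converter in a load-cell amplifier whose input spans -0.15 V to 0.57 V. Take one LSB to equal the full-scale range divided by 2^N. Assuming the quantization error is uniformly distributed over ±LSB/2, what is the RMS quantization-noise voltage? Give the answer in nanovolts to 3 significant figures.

99.1 nV

Full-scale range = 0.57 V − (-0.15 V) = 0.72 V.
LSB = 0.72 V / 2^21 = 343.32 nV.
V_rms = LSB/√12 = 343.32 nV / √12 = 99.1 nV.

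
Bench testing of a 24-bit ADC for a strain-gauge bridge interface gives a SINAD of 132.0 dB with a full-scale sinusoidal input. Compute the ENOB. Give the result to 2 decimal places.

21.63 bits

ENOB = (SINAD − 1.76) / 6.02 = (132.0 − 1.76) / 6.02 = 130.24 / 6.02 = 21.6346.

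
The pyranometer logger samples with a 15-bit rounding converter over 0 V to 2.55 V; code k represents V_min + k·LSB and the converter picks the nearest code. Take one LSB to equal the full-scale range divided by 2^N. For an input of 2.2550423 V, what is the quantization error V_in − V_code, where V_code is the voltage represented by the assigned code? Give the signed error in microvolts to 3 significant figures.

−20.6 µV

Full-scale range = 2.55 V. LSB = 2.55 V / 2^15 ≈ 77.82 µV.
Position in LSBs: (2.2550423 − (0)) × 32768/2.55 = 28977.7357; rounding gives k = 28978.
V_code = V_min + k × range/2^15 = 0 + 28978 × 2.55/32768 = 2.2550628662 V.
Error = V_in − V_code = 2.2550423 − (2.2550628662) = −20.6 µV.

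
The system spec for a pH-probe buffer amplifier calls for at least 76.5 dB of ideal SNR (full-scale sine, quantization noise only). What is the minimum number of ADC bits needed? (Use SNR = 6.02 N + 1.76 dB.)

Solving 6.02 N ≥ 76.5 − 1.76: N ≥ 12.415. Round up → N = 13.

13 bits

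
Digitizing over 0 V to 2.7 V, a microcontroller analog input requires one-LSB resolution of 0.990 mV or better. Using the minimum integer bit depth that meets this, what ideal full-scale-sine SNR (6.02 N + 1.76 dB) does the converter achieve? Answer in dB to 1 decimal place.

74.0 dB

V_FS = 2.7 V.
Required number of levels: 2.7/0.990 mV = 2727.3; smallest N with 2^N ≥ that is 12.
SNR = 6.02 × 12 + 1.76 = 74.00 dB.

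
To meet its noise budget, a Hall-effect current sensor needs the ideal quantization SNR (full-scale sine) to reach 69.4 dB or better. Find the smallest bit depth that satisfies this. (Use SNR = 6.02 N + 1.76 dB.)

12 bits

N ≥ (69.4 − 1.76)/6.02 = 11.236 → N_min = 12.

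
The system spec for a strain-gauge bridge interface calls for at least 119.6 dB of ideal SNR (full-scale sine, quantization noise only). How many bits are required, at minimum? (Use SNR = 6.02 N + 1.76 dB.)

20 bits

N ≥ (119.6 − 1.76)/6.02 = 19.575 → N_min = 20.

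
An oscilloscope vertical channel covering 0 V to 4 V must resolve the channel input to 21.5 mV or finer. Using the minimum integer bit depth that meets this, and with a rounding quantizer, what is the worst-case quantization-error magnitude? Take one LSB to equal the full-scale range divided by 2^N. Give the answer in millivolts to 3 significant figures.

7.81 mV

Span = 4 V.
4 V / 21.5 mV = 186.0. Since 2^7 = 128 and 2^8 = 256, N = 8.
One LSB is 4 V / 256 = 15.625 mV.
Half an LSB is 7.81 mV.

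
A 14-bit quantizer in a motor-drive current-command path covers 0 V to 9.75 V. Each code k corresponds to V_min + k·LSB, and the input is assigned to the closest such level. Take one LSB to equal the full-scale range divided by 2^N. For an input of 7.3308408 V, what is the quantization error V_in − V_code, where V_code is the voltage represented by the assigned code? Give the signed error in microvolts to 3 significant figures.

−107 µV

Full-scale range = 9.75 V. LSB = 9.75 V / 2^14 ≈ 0.5951 mV.
(7.3308408 − (0)) / LSB = 7.3308408 × 16384/9.75 = 12318.8201. Nearest integer: k = 12319.
V_code = V_min + k × range/2^14 = 0 + 12319 × 9.75/16384 = 7.3309478760 V.
V_in − V_code = 7.3308408 − (7.3309478760) = −107 µV.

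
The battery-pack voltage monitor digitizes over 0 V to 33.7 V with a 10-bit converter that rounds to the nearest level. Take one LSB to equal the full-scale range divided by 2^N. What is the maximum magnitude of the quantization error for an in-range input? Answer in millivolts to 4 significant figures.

16.46 mV

Full-scale range = 33.7 V.
One LSB is 33.7 V / 1024 = 32.9102 mV.
|e|_max = LSB/2 = 16.46 mV.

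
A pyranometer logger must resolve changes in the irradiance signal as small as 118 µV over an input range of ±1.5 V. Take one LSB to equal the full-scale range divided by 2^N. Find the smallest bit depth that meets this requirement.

Full-scale range = 1.5 V − (-1.5 V) = 3 V.
Required number of levels: 3/118 µV = 25424; smallest N with 2^N ≥ that is 15.

15 bits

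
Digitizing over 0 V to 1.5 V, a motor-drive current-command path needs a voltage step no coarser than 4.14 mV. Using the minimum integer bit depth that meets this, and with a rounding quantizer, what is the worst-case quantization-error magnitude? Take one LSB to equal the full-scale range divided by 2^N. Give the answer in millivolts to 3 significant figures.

1.46 mV

Full-scale range = 1.5 V.
Required number of levels: 1.5/4.14 mV = 362.32; smallest N with 2^N ≥ that is 9.
LSB = 1.5 V / 2^9 = 2.9297 mV.
Half an LSB is 1.46 mV.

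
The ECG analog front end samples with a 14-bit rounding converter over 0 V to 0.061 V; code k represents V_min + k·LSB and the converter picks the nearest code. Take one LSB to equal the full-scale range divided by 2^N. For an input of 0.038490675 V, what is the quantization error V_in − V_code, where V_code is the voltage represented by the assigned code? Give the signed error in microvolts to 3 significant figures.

V_FS = 0.061 V. LSB = 0.061 V / 2^14 ≈ 3.723 µV.
(0.038490675 − (0)) / LSB = 0.038490675 × 16384/0.061 = 10338.2167. Nearest integer: k = 10338.
Reconstructed level: 0 + 10338 × 0.061/16384 V = 0.038489868164 V.
V_in − V_code = 0.038490675 − (0.038489868164) = +0.807 µV.

+0.807 µV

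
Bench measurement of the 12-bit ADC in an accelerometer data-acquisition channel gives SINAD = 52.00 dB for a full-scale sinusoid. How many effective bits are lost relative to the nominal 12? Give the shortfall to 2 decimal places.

3.65 bits

Effective bits = (52.00 − 1.76)/6.02 = 8.3455.
Lost resolution: 12 − 8.3455 = 3.6545 bits.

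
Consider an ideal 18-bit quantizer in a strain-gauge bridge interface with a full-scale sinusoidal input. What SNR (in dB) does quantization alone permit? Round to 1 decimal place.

6.02(18) + 1.76 = 108.36 + 1.76 = 110.12 dB.

110.1 dB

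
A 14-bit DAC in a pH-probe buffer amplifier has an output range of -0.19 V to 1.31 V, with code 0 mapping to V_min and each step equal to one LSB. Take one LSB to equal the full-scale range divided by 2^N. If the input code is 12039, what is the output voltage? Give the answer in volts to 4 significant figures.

Range = 1.31 − (-0.19) = 1.5 V. LSB = 1.5 V / 2^14.
Output = V_min + (12039/16384) × range = -0.19 + 0.734802 × 1.5 V
      = -0.19 V + 1.10220 V = 0.912203 V.

0.9122 V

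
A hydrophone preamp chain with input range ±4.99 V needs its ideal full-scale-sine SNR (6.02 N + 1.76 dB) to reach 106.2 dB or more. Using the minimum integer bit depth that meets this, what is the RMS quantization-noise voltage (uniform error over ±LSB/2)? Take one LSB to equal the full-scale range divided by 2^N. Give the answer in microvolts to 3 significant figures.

Full-scale range = 4.99 V − (-4.99 V) = 9.98 V.
Required N = ⌈(106.2 − 1.76)/6.02⌉ = ⌈17.349⌉ = 18.
One LSB is 9.98 V / 262144 = 38.071 µV.
V_rms = LSB/√12 = 11.0 µV.

11.0 µV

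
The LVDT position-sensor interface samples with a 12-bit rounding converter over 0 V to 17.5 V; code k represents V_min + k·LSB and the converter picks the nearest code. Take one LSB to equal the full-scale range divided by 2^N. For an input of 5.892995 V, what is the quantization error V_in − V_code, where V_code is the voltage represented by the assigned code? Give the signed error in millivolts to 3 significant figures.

+1.27 mV

Full-scale range = 17.5 V. LSB = 17.5 V / 2^12 ≈ 4.272 mV.
(V_in − V_min)/LSB = (5.892995 − (0)) × 4096/17.5 = 1379.2976 → nearest code k = 1379.
Reconstructed level: 0 + 1379 × 17.5/4096 V = 5.891723633 V.
V_in − V_code = 5.892995 − (5.891723633) = +1.27 mV.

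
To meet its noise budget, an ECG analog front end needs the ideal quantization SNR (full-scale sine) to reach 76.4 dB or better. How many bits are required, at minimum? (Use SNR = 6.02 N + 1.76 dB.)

13 bits

N ≥ (76.4 − 1.76)/6.02 = 12.399 → N_min = 13.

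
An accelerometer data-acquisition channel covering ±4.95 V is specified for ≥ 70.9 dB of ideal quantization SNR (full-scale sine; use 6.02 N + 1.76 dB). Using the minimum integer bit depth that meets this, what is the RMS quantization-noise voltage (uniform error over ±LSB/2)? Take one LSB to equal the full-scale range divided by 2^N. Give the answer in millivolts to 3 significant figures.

The full-scale span is 4.95 − (-4.95) = 9.9 V.
N ≥ (70.9 − 1.76)/6.02 = 11.485 → N_min = 12.
One LSB is 9.9 V / 4096 = 2.4170 mV.
RMS noise = LSB/√12 = 0.698 mV.

0.698 mV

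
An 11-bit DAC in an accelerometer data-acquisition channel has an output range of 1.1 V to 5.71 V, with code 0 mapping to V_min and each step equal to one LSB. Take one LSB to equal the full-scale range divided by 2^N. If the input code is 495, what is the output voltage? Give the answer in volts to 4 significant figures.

Full-scale range = 5.71 V − (1.1 V) = 4.61 V. LSB = 4.61 V / 2^11.
Output = V_min + (495/2048) × range = 1.1 + 0.241699 × 4.61 V
      = 1.1 + 1.11423 = 2.21423 V.

2.214 V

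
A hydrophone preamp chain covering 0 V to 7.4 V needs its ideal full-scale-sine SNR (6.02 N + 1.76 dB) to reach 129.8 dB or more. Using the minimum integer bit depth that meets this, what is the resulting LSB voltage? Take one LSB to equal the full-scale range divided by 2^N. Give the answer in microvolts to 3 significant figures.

1.76 µV

Full-scale range = 7.4 V.
N ≥ (129.8 − 1.76)/6.02 = 21.269 → N_min = 22.
Step size = 7.4/4194304 V = 1.76 µV.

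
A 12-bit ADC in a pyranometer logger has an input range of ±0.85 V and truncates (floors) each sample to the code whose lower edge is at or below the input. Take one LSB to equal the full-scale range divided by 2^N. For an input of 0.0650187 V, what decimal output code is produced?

Full-scale range = 0.85 V − (-0.85 V) = 1.7 V. LSB = 1.7 V / 2^12 ≈ 415.0 µV.
V_in − V_min = 0.0650187 − (-0.85) = 0.9150187 V.
Divide by LSB: 0.9150187 × 4096/1.7 = 2204.6568.
Truncating gives code 2204.

2204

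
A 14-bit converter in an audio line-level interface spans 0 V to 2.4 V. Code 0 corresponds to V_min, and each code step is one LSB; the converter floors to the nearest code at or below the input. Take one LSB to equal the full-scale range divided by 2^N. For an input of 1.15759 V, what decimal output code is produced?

7902

Full-scale range = 2.4 V. LSB = 2.4 V / 2^14 ≈ 146.5 µV.
code = ⌊(V_in − V_min)/LSB⌋ = ⌊(V_in − V_min) × 2^14 / range⌋
     = ⌊(1.15759 − (0)) × 16384 / 2.4⌋ = ⌊1.15759 × 16384/2.4⌋
     = ⌊7902.481⌋ = 7902.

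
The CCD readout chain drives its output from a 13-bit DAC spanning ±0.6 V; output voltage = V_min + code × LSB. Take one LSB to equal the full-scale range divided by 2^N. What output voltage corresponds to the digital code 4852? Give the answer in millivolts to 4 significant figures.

110.7 mV

Range = 0.6 − (-0.6) = 1.2 V. LSB = 1.2 V / 2^13.
Output = V_min + (4852/8192) × range = -0.6 + 0.592285 × 1.2 V
      = -0.6 V + 0.710742 V = 0.110742 V.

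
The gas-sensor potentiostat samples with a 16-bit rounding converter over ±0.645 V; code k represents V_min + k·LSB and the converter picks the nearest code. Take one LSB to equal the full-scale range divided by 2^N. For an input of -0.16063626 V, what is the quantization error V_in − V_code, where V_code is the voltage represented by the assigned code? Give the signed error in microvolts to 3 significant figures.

Span: 0.645 V − (-0.645 V) = 1.29 V. LSB = 1.29 V / 2^16 ≈ 19.68 µV.
(V_in − V_min)/LSB = (-0.16063626 − (-0.645)) × 65536/1.29 = 24607.1799 → nearest code k = 24607.
V_code = V_min + k × range/2^16 = -0.645 + 24607 × 1.29/65536 = -0.16063980103 V.
e = -0.16063626 − (-0.16063980103) = +3.54 µV.

+3.54 µV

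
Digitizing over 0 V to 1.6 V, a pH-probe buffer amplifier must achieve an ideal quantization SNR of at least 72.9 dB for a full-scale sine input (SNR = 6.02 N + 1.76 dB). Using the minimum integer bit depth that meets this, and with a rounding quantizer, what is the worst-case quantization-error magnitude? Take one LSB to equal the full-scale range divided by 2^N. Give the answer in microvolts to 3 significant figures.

195 µV

Full-scale range = 1.6 V.
Required N = ⌈(72.9 − 1.76)/6.02⌉ = ⌈11.817⌉ = 12.
LSB = 1.6 V ÷ 2^12 = 1.6/4096 V = 390.63 µV.
Half an LSB is 195 µV.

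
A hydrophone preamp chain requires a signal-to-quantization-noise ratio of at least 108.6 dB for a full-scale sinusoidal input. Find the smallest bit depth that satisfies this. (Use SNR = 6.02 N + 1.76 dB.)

18 bits

N ≥ (108.6 − 1.76)/6.02 = 17.748 → N_min = 18.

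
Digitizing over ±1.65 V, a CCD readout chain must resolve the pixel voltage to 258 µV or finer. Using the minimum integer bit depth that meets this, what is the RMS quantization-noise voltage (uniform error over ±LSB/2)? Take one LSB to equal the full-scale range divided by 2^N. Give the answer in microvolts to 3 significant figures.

Full-scale range = 1.65 V − (-1.65 V) = 3.3 V.
Required number of levels: 3.3/258 µV = 12791; smallest N with 2^N ≥ that is 14.
LSB = 3.3 V / 2^14 = 201.42 µV.
σ_q = LSB/√12 = 201.42 µV/3.4641 = 58.1 µV.

58.1 µV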